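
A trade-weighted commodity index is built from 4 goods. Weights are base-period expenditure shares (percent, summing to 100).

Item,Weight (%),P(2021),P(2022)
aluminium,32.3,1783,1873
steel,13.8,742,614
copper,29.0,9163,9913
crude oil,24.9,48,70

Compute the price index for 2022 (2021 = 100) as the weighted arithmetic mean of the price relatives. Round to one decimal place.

113.0

aluminium: 32.3 × (1873/1783) = 32.3 × 1.050477 = 33.9304
steel: 13.8 × (614/742) = 13.8 × 0.827493 = 11.4194
copper: 29.0 × (9913/9163) = 29.0 × 1.081851 = 31.3737
crude oil: 24.9 × (70/48) = 24.9 × 1.458333 = 36.3125
Index = Σ wᵢ·(p₁ᵢ/p₀ᵢ) = 33.9304 + 11.4194 + 31.3737 + 36.3125 = 113.0360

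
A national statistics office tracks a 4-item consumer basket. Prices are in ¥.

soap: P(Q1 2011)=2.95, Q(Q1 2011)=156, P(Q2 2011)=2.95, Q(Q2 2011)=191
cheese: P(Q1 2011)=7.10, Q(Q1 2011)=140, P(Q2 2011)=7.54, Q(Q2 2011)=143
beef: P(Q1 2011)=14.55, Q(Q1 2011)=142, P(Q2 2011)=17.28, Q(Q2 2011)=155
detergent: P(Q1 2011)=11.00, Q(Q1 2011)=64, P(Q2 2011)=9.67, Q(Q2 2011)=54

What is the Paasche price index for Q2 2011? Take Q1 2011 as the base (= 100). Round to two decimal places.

109.36

Paasche price index uses current-period quantities as weights.
ΣP(Q2 2011)·Q(Q2 2011) = 2.95×191 + 7.54×143 + 17.28×155 + 9.67×54 = 563.45 + 1078.22 + 2678.4 + 522.18 = 4842.25
ΣP(Q1 2011)·Q(Q2 2011) = 2.95×191 + 7.10×143 + 14.55×155 + 11.00×54 = 563.45 + 1015.3 + 2255.25 + 594 = 4428
Index = 4842.25 / 4428 × 100 = 109.3552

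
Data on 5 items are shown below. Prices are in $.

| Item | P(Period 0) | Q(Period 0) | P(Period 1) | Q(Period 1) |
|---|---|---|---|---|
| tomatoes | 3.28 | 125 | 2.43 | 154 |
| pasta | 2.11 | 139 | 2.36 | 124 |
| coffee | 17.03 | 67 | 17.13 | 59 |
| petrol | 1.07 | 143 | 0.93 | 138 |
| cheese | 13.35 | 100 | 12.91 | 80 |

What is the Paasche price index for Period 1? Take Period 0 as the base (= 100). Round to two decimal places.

Paasche price index uses current-period quantities as weights.
ΣP(Period 1)·Q(Period 1) = 2.43×154 + 2.36×124 + 17.13×59 + 0.93×138 + 12.91×80 = 374.22 + 292.64 + 1010.67 + 128.34 + 1032.8 = 2838.67
ΣP(Period 0)·Q(Period 1) = 3.28×154 + 2.11×124 + 17.03×59 + 1.07×138 + 13.35×80 = 505.12 + 261.64 + 1004.77 + 147.66 + 1068 = 2987.19
Index = 2838.67 / 2987.19 × 100 = 95.0281

95.03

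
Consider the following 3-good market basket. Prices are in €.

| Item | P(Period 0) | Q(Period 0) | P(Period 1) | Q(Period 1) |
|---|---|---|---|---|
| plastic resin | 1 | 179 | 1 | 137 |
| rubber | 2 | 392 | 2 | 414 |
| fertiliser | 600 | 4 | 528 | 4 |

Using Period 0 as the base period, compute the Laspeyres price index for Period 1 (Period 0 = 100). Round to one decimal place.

Laspeyres price index uses base-period quantities as weights.
ΣP(Period 1)·Q(Period 0) = 1×179 + 2×392 + 528×4 = 179 + 784 + 2112 = 3075
ΣP(Period 0)·Q(Period 0) = 1×179 + 2×392 + 600×4 = 179 + 784 + 2400 = 3363
Index = 3075 / 3363 × 100 = 91.4362

91.4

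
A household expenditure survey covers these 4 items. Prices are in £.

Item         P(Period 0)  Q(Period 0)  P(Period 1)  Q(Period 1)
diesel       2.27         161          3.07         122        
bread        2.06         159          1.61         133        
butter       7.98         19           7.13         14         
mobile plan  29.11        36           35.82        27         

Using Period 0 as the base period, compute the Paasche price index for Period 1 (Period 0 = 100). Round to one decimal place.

Paasche price index uses current-period quantities as weights.
ΣP(Period 1)·Q(Period 1) = 3.07×122 + 1.61×133 + 7.13×14 + 35.82×27 = 374.54 + 214.13 + 99.82 + 967.14 = 1655.63
ΣP(Period 0)·Q(Period 1) = 2.27×122 + 2.06×133 + 7.98×14 + 29.11×27 = 276.94 + 273.98 + 111.72 + 785.97 = 1448.61
Index = 1655.63 / 1448.61 × 100 = 114.2909

114.3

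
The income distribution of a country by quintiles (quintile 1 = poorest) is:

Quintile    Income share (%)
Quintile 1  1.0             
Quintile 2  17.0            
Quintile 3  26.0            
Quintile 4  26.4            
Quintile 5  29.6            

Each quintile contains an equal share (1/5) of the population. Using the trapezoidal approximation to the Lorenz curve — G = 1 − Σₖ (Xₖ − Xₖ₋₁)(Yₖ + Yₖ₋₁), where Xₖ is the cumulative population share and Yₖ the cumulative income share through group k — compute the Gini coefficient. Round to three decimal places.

Cumulative income shares Yₖ: 0.0100, 0.1800, 0.4400, 0.7040, 1.0000
Σ (Xₖ−Xₖ₋₁)(Yₖ+Yₖ₋₁) = (1/5)(0.0100+0.0000) + (1/5)(0.1800+0.0100) + (1/5)(0.4400+0.1800) + (1/5)(0.7040+0.4400) + (1/5)(1.0000+0.7040)
  = 0.0020 + 0.0380 + 0.1240 + 0.2288 + 0.3408 = 0.7336
G = 1 − 0.7336 = 0.2664

0.266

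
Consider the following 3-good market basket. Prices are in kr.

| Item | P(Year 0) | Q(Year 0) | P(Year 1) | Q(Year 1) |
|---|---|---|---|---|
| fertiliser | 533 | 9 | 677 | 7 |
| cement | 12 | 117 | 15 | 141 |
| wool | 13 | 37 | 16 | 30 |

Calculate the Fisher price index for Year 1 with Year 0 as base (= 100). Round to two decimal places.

126.24

Laspeyres component (base-period weights):
ΣP(Year 1)Q(Year 0) = 677×9 + 15×117 + 16×37 = 6093 + 1755 + 592 = 8440
ΣP(Year 0)Q(Year 0) = 533×9 + 12×117 + 13×37 = 4797 + 1404 + 481 = 6682
L = 8440 / 6682 × 100 = 126.3095
Paasche component (current-period weights):
ΣP(Year 1)Q(Year 1) = 677×7 + 15×141 + 16×30 = 4739 + 2115 + 480 = 7334
ΣP(Year 0)Q(Year 1) = 533×7 + 12×141 + 13×30 = 3731 + 1692 + 390 = 5813
P = 7334 / 5813 × 100 = 126.1655
Fisher = √(L × P) = √(126.3095 × 126.1655) = 126.2375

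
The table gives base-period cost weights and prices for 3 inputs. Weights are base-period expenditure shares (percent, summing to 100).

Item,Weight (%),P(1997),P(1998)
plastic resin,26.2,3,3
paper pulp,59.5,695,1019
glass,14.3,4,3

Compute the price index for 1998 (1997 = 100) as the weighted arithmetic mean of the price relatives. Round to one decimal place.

124.2

plastic resin: 26.2 × (3/3) = 26.2 × 1.000000 = 26.2000
paper pulp: 59.5 × (1019/695) = 59.5 × 1.466187 = 87.2381
glass: 14.3 × (3/4) = 14.3 × 0.750000 = 10.7250
Index = Σ wᵢ·(p₁ᵢ/p₀ᵢ) = 26.2000 + 87.2381 + 10.7250 = 124.1631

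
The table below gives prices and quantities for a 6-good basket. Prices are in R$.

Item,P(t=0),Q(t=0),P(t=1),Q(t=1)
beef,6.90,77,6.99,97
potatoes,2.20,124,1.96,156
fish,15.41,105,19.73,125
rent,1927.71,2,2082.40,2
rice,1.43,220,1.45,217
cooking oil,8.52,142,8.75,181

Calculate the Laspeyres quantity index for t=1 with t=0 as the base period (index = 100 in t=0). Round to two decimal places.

Laspeyres quantity index uses base-period prices as weights.
ΣP(t=0)·Q(t=1) = 6.90×97 + 2.20×156 + 15.41×125 + 1927.71×2 + 1.43×217 + 8.52×181 = 669.3 + 343.2 + 1926.25 + 3855.42 + 310.31 + 1542.12 = 8646.6
ΣP(t=0)·Q(t=0) = 6.90×77 + 2.20×124 + 15.41×105 + 1927.71×2 + 1.43×220 + 8.52×142 = 531.3 + 272.8 + 1618.05 + 3855.42 + 314.6 + 1209.84 = 7802.01
Index = 8646.6 / 7802.01 × 100 = 110.8253

110.83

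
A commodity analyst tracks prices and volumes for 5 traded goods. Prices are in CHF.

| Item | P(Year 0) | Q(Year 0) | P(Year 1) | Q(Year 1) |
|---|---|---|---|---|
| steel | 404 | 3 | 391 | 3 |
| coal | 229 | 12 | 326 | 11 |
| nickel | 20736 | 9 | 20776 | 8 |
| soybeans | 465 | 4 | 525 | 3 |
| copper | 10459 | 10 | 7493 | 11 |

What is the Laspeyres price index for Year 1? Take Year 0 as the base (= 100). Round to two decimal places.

90.60

Laspeyres price index uses base-period quantities as weights.
ΣP(Year 1)·Q(Year 0) = 391×3 + 326×12 + 20776×9 + 525×4 + 7493×10 = 1173 + 3912 + 186984 + 2100 + 74930 = 269099
ΣP(Year 0)·Q(Year 0) = 404×3 + 229×12 + 20736×9 + 465×4 + 10459×10 = 1212 + 2748 + 186624 + 1860 + 104590 = 297034
Index = 269099 / 297034 × 100 = 90.5954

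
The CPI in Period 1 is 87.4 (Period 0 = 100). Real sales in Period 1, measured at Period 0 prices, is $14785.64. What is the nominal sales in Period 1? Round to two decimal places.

12922.65

Nominal = Real × (Index/100) = 14785.64 × (87.4/100)
        = 14785.64 × 0.874 = 12922.6494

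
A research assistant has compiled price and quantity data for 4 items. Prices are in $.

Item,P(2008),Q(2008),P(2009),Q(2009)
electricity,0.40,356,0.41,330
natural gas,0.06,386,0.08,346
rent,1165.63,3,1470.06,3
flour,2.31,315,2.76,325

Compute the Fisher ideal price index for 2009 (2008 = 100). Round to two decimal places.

124.30

Laspeyres component (base-period weights):
ΣP(2009)Q(2008) = 0.41×356 + 0.08×386 + 1470.06×3 + 2.76×315 = 145.96 + 30.88 + 4410.18 + 869.4 = 5456.42
ΣP(2008)Q(2008) = 0.40×356 + 0.06×386 + 1165.63×3 + 2.31×315 = 142.4 + 23.16 + 3496.89 + 727.65 = 4390.1
L = 5456.42 / 4390.1 × 100 = 124.2892
Paasche component (current-period weights):
ΣP(2009)Q(2009) = 0.41×330 + 0.08×346 + 1470.06×3 + 2.76×325 = 135.3 + 27.68 + 4410.18 + 897 = 5470.16
ΣP(2008)Q(2009) = 0.40×330 + 0.06×346 + 1165.63×3 + 2.31×325 = 132 + 20.76 + 3496.89 + 750.75 = 4400.4
P = 5470.16 / 4400.4 × 100 = 124.3105
Fisher = √(L × P) = √(124.2892 × 124.3105) = 124.2999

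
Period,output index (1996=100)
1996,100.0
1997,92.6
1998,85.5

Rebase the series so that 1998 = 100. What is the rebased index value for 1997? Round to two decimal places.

108.30

Rebased(1997) = 92.6 / 85.5 × 100 = 108.3041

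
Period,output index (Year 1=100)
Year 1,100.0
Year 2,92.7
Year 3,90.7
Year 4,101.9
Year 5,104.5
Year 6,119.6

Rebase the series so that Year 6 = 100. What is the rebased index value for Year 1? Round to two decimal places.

Rebased(Year 1) = 100.0 / 119.6 × 100 = 83.6120

83.61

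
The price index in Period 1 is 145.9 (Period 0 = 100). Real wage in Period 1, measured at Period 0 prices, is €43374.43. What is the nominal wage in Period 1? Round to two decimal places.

63283.29

Nominal = Real × (Index/100) = 43374.43 × (145.9/100)
        = 43374.43 × 1.459 = 63283.2934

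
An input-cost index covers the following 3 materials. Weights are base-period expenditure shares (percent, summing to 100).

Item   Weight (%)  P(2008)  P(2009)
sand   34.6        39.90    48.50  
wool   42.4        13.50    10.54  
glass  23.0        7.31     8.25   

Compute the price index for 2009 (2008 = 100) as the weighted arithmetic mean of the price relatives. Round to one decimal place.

101.1

sand: 34.6 × (48.50/39.90) = 34.6 × 1.215539 = 42.0576
wool: 42.4 × (10.54/13.50) = 42.4 × 0.780741 = 33.1034
glass: 23.0 × (8.25/7.31) = 23.0 × 1.128591 = 25.9576
Index = Σ wᵢ·(p₁ᵢ/p₀ᵢ) = 42.0576 + 33.1034 + 25.9576 = 101.1186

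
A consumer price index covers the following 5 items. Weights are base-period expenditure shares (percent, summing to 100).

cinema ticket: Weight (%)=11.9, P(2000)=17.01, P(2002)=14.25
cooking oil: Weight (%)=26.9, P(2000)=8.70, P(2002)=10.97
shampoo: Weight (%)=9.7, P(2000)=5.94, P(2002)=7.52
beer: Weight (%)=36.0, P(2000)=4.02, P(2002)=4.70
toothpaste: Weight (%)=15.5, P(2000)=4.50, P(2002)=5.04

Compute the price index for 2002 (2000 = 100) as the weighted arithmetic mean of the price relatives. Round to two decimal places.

115.62

cinema ticket: 11.9 × (14.25/17.01) = 11.9 × 0.837743 = 9.9691
cooking oil: 26.9 × (10.97/8.70) = 26.9 × 1.260920 = 33.9187
shampoo: 9.7 × (7.52/5.94) = 9.7 × 1.265993 = 12.2801
beer: 36.0 × (4.70/4.02) = 36.0 × 1.169154 = 42.0896
toothpaste: 15.5 × (5.04/4.50) = 15.5 × 1.120000 = 17.3600
Index = Σ wᵢ·(p₁ᵢ/p₀ᵢ) = 9.9691 + 33.9187 + 12.2801 + 42.0896 + 17.3600 = 115.6176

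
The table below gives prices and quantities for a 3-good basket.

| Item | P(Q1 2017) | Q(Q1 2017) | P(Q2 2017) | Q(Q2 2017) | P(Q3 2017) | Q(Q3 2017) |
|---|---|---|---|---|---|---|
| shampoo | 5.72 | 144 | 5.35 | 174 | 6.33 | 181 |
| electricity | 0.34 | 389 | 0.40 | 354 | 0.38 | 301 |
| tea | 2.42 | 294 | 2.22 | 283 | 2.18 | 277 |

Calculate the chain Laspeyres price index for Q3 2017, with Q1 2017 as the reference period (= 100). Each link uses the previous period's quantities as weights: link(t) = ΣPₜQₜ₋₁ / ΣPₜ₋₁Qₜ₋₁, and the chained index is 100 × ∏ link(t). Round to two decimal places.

103.15

Link Q1 2017→Q2 2017:
ΣP(Q2 2017)Q(Q1 2017) = 5.35×144 + 0.40×389 + 2.22×294 = 770.4 + 155.6 + 652.68 = 1578.68
ΣP(Q1 2017)Q(Q1 2017) = 5.72×144 + 0.34×389 + 2.42×294 = 823.68 + 132.26 + 711.48 = 1667.42
link = 1578.68/1667.42 = 0.946780
Link Q2 2017→Q3 2017:
ΣP(Q3 2017)Q(Q2 2017) = 6.33×174 + 0.38×354 + 2.18×283 = 1101.42 + 134.52 + 616.94 = 1852.88
ΣP(Q2 2017)Q(Q2 2017) = 5.35×174 + 0.40×354 + 2.22×283 = 930.9 + 141.6 + 628.26 = 1700.76
link = 1852.88/1700.76 = 1.089442
Chained index = 100 × 0.946780 × 1.089442 = 103.1462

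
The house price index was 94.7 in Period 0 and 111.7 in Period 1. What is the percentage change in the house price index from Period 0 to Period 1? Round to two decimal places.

Change = (111.7 − 94.7) / 94.7 × 100
       = 17.0 / 94.7 × 100 = 17.9514%

17.95%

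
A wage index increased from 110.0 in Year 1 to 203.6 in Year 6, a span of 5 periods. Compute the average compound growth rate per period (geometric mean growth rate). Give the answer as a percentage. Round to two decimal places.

Growth factor = (203.6/110.0)^(1/5) = (1.850909)^(1/5) = 1.131038
Growth rate = 1.131038 − 1 = 0.131038 = 13.1038%

13.10%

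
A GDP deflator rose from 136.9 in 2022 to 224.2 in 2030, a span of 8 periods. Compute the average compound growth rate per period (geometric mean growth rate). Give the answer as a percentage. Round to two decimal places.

Growth factor = (224.2/136.9)^(1/8) = (1.637692)^(1/8) = 1.063602
Growth rate = 1.063602 − 1 = 0.063602 = 6.3602%

6.36%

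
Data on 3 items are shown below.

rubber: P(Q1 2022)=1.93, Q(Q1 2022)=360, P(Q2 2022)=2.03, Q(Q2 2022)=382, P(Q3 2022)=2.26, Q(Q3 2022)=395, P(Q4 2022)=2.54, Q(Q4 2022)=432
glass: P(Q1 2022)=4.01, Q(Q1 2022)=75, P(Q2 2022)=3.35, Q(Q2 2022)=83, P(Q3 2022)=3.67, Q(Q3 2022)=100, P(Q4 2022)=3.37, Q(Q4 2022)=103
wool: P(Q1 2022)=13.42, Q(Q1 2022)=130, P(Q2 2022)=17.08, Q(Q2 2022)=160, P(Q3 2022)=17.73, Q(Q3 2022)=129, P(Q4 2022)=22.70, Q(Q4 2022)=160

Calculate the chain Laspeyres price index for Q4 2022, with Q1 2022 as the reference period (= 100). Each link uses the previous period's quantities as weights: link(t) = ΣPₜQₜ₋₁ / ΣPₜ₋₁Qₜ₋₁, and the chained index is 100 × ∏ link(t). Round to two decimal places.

Link Q1 2022→Q2 2022:
ΣP(Q2 2022)Q(Q1 2022) = 2.03×360 + 3.35×75 + 17.08×130 = 730.8 + 251.25 + 2220.4 = 3202.45
ΣP(Q1 2022)Q(Q1 2022) = 1.93×360 + 4.01×75 + 13.42×130 = 694.8 + 300.75 + 1744.6 = 2740.15
link = 3202.45/2740.15 = 1.168713
Link Q2 2022→Q3 2022:
ΣP(Q3 2022)Q(Q2 2022) = 2.26×382 + 3.67×83 + 17.73×160 = 863.32 + 304.61 + 2836.8 = 4004.73
ΣP(Q2 2022)Q(Q2 2022) = 2.03×382 + 3.35×83 + 17.08×160 = 775.46 + 278.05 + 2732.8 = 3786.31
link = 4004.73/3786.31 = 1.057687
Link Q3 2022→Q4 2022:
ΣP(Q4 2022)Q(Q3 2022) = 2.54×395 + 3.37×100 + 22.70×129 = 1003.3 + 337 + 2928.3 = 4268.6
ΣP(Q3 2022)Q(Q3 2022) = 2.26×395 + 3.67×100 + 17.73×129 = 892.7 + 367 + 2287.17 = 3546.87
link = 4268.6/3546.87 = 1.203484
Chained index = 100 × 1.168713 × 1.057687 × 1.203484 = 148.7665

148.77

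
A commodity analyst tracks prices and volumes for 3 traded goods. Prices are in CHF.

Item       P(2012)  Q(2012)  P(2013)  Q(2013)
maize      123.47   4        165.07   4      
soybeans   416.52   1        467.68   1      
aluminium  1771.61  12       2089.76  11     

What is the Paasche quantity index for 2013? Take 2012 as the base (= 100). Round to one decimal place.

92.0

Paasche quantity index uses current-period prices as weights.
ΣP(2013)·Q(2013) = 165.07×4 + 467.68×1 + 2089.76×11 = 660.28 + 467.68 + 22987.36 = 24115.32
ΣP(2013)·Q(2012) = 165.07×4 + 467.68×1 + 2089.76×12 = 660.28 + 467.68 + 25077.12 = 26205.08
Index = 24115.32 / 26205.08 × 100 = 92.0254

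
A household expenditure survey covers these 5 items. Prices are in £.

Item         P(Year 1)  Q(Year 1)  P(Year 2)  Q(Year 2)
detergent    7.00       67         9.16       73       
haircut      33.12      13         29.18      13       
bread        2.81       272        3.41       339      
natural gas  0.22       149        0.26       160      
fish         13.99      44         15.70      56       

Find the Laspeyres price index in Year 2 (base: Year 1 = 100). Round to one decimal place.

114.6

Laspeyres price index uses base-period quantities as weights.
ΣP(Year 2)·Q(Year 1) = 9.16×67 + 29.18×13 + 3.41×272 + 0.26×149 + 15.70×44 = 613.72 + 379.34 + 927.52 + 38.74 + 690.8 = 2650.12
ΣP(Year 1)·Q(Year 1) = 7.00×67 + 33.12×13 + 2.81×272 + 0.22×149 + 13.99×44 = 469 + 430.56 + 764.32 + 32.78 + 615.56 = 2312.22
Index = 2650.12 / 2312.22 × 100 = 114.6137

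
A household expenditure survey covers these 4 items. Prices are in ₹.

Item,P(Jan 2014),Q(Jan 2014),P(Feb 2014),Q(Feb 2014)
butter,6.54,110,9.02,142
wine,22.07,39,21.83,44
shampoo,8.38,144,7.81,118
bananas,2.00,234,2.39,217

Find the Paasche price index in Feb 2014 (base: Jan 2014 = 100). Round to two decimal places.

Paasche price index uses current-period quantities as weights.
ΣP(Feb 2014)·Q(Feb 2014) = 9.02×142 + 21.83×44 + 7.81×118 + 2.39×217 = 1280.84 + 960.52 + 921.58 + 518.63 = 3681.57
ΣP(Jan 2014)·Q(Feb 2014) = 6.54×142 + 22.07×44 + 8.38×118 + 2.00×217 = 928.68 + 971.08 + 988.84 + 434 = 3322.6
Index = 3681.57 / 3322.6 × 100 = 110.8039

110.80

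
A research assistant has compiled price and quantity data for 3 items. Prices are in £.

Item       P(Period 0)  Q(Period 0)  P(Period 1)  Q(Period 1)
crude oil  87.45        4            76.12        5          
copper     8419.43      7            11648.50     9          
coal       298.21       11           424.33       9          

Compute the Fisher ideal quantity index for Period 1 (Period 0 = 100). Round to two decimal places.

Laspeyres component (base-period weights):
ΣP(Period 0)Q(Period 1) = 87.45×5 + 8419.43×9 + 298.21×9 = 437.25 + 75774.87 + 2683.89 = 78896.01
ΣP(Period 0)Q(Period 0) = 87.45×4 + 8419.43×7 + 298.21×11 = 349.8 + 58936.01 + 3280.31 = 62566.12
L = 78896.01 / 62566.12 × 100 = 126.1002
Paasche component (current-period weights):
ΣP(Period 1)Q(Period 1) = 76.12×5 + 11648.50×9 + 424.33×9 = 380.6 + 104836.5 + 3818.97 = 109036.07
ΣP(Period 1)Q(Period 0) = 76.12×4 + 11648.50×7 + 424.33×11 = 304.48 + 81539.5 + 4667.63 = 86511.61
P = 109036.07 / 86511.61 × 100 = 126.0363
Fisher = √(L × P) = √(126.1002 × 126.0363) = 126.0683

126.07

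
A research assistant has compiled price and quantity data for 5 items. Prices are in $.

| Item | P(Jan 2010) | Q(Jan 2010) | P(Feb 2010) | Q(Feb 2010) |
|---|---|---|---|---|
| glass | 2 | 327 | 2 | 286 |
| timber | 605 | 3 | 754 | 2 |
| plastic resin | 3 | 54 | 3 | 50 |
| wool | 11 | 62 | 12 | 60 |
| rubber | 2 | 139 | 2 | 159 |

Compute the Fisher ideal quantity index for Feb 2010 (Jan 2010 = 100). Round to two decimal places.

Laspeyres component (base-period weights):
ΣP(Jan 2010)Q(Feb 2010) = 2×286 + 605×2 + 3×50 + 11×60 + 2×159 = 572 + 1210 + 150 + 660 + 318 = 2910
ΣP(Jan 2010)Q(Jan 2010) = 2×327 + 605×3 + 3×54 + 11×62 + 2×139 = 654 + 1815 + 162 + 682 + 278 = 3591
L = 2910 / 3591 × 100 = 81.0359
Paasche component (current-period weights):
ΣP(Feb 2010)Q(Feb 2010) = 2×286 + 754×2 + 3×50 + 12×60 + 2×159 = 572 + 1508 + 150 + 720 + 318 = 3268
ΣP(Feb 2010)Q(Jan 2010) = 2×327 + 754×3 + 3×54 + 12×62 + 2×139 = 654 + 2262 + 162 + 744 + 278 = 4100
P = 3268 / 4100 × 100 = 79.7073
Fisher = √(L × P) = √(81.0359 × 79.7073) = 80.3689

80.37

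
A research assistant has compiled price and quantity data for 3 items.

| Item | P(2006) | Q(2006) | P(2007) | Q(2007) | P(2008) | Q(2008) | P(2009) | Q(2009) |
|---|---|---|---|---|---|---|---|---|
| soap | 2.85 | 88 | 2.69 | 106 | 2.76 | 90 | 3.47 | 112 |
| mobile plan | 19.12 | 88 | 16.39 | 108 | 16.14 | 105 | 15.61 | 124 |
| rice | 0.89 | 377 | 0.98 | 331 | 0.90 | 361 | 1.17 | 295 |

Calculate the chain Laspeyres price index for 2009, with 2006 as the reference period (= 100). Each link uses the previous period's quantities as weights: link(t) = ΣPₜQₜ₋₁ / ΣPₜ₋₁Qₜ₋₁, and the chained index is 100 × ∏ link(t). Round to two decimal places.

Link 2006→2007:
ΣP(2007)Q(2006) = 2.69×88 + 16.39×88 + 0.98×377 = 236.72 + 1442.32 + 369.46 = 2048.5
ΣP(2006)Q(2006) = 2.85×88 + 19.12×88 + 0.89×377 = 250.8 + 1682.56 + 335.53 = 2268.89
link = 2048.5/2268.89 = 0.902864
Link 2007→2008:
ΣP(2008)Q(2007) = 2.76×106 + 16.14×108 + 0.90×331 = 292.56 + 1743.12 + 297.9 = 2333.58
ΣP(2007)Q(2007) = 2.69×106 + 16.39×108 + 0.98×331 = 285.14 + 1770.12 + 324.38 = 2379.64
link = 2333.58/2379.64 = 0.980644
Link 2008→2009:
ΣP(2009)Q(2008) = 3.47×90 + 15.61×105 + 1.17×361 = 312.3 + 1639.05 + 422.37 = 2373.72
ΣP(2008)Q(2008) = 2.76×90 + 16.14×105 + 0.90×361 = 248.4 + 1694.7 + 324.9 = 2268
link = 2373.72/2268 = 1.046614
Chained index = 100 × 0.902864 × 0.980644 × 1.046614 = 92.6660

92.67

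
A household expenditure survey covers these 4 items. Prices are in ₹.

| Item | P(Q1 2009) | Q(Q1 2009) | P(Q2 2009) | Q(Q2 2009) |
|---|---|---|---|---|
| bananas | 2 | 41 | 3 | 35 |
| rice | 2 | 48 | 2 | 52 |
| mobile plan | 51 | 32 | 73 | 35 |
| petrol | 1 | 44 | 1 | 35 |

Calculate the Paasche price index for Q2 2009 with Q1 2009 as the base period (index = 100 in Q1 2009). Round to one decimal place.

140.4

Paasche price index uses current-period quantities as weights.
ΣP(Q2 2009)·Q(Q2 2009) = 3×35 + 2×52 + 73×35 + 1×35 = 105 + 104 + 2555 + 35 = 2799
ΣP(Q1 2009)·Q(Q2 2009) = 2×35 + 2×52 + 51×35 + 1×35 = 70 + 104 + 1785 + 35 = 1994
Index = 2799 / 1994 × 100 = 140.3711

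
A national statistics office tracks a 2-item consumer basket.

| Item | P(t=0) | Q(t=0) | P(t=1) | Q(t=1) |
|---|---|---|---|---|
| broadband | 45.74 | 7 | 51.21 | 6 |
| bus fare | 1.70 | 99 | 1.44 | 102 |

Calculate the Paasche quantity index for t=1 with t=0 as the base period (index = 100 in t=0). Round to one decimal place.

90.6

Paasche quantity index uses current-period prices as weights.
ΣP(t=1)·Q(t=1) = 51.21×6 + 1.44×102 = 307.26 + 146.88 = 454.14
ΣP(t=1)·Q(t=0) = 51.21×7 + 1.44×99 = 358.47 + 142.56 = 501.03
Index = 454.14 / 501.03 × 100 = 90.6413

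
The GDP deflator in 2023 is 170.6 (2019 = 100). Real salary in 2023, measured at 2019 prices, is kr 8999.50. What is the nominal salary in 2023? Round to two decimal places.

Nominal = Real × (Index/100) = 8999.50 × (170.6/100)
        = 8999.50 × 1.706 = 15353.1470

15353.15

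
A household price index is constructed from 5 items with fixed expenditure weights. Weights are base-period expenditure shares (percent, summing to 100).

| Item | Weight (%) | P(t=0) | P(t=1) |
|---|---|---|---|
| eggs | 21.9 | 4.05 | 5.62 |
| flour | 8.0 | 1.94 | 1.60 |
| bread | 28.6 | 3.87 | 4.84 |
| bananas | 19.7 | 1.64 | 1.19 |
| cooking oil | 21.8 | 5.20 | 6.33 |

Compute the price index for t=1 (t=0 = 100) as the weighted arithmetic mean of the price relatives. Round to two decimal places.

113.59

eggs: 21.9 × (5.62/4.05) = 21.9 × 1.387654 = 30.3896
flour: 8.0 × (1.60/1.94) = 8.0 × 0.824742 = 6.5979
bread: 28.6 × (4.84/3.87) = 28.6 × 1.250646 = 35.7685
bananas: 19.7 × (1.19/1.64) = 19.7 × 0.725610 = 14.2945
cooking oil: 21.8 × (6.33/5.20) = 21.8 × 1.217308 = 26.5373
Index = Σ wᵢ·(p₁ᵢ/p₀ᵢ) = 30.3896 + 6.5979 + 35.7685 + 14.2945 + 26.5373 = 113.5879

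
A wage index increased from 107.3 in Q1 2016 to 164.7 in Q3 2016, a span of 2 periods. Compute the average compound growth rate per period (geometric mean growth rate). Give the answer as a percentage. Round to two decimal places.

23.89%

Growth factor = (164.7/107.3)^(1/2) = (1.534949)^(1/2) = 1.238930
Growth rate = 1.238930 − 1 = 0.238930 = 23.8930%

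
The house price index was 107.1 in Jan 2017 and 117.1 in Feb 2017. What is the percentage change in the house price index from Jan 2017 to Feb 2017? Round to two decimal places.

9.34%

Change = (117.1 − 107.1) / 107.1 × 100
       = 10.0 / 107.1 × 100 = 9.3371%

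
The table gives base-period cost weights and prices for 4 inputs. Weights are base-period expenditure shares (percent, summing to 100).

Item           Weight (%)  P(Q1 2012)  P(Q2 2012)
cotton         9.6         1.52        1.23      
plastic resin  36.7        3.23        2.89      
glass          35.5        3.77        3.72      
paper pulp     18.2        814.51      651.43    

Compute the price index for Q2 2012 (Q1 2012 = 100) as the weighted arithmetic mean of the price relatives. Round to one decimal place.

90.2

cotton: 9.6 × (1.23/1.52) = 9.6 × 0.809211 = 7.7684
plastic resin: 36.7 × (2.89/3.23) = 36.7 × 0.894737 = 32.8368
glass: 35.5 × (3.72/3.77) = 35.5 × 0.986737 = 35.0292
paper pulp: 18.2 × (651.43/814.51) = 18.2 × 0.799781 = 14.5560
Index = Σ wᵢ·(p₁ᵢ/p₀ᵢ) = 7.7684 + 32.8368 + 35.0292 + 14.5560 = 90.1905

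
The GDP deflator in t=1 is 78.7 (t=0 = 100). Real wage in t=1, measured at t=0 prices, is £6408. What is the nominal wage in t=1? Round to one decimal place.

5043.1

Nominal = Real × (Index/100) = 6408 × (78.7/100)
        = 6408 × 0.787 = 5043.0960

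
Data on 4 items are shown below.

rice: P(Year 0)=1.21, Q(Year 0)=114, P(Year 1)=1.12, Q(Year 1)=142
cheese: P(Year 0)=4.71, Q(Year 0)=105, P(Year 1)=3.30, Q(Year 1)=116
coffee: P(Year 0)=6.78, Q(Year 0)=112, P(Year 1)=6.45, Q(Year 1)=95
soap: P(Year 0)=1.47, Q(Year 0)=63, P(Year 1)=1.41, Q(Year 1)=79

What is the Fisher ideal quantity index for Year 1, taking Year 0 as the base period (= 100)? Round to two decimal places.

99.04

Laspeyres component (base-period weights):
ΣP(Year 0)Q(Year 1) = 1.21×142 + 4.71×116 + 6.78×95 + 1.47×79 = 171.82 + 546.36 + 644.1 + 116.13 = 1478.41
ΣP(Year 0)Q(Year 0) = 1.21×114 + 4.71×105 + 6.78×112 + 1.47×63 = 137.94 + 494.55 + 759.36 + 92.61 = 1484.46
L = 1478.41 / 1484.46 × 100 = 99.5924
Paasche component (current-period weights):
ΣP(Year 1)Q(Year 1) = 1.12×142 + 3.30×116 + 6.45×95 + 1.41×79 = 159.04 + 382.8 + 612.75 + 111.39 = 1265.98
ΣP(Year 1)Q(Year 0) = 1.12×114 + 3.30×105 + 6.45×112 + 1.41×63 = 127.68 + 346.5 + 722.4 + 88.83 = 1285.41
P = 1265.98 / 1285.41 × 100 = 98.4884
Fisher = √(L × P) = √(99.5924 × 98.4884) = 99.0389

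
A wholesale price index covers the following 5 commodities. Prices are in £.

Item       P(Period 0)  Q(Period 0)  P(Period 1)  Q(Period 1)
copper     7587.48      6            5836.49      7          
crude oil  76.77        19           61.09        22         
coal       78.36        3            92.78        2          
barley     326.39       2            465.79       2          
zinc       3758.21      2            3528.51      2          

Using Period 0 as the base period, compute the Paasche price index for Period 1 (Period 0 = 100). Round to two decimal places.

Paasche price index uses current-period quantities as weights.
ΣP(Period 1)·Q(Period 1) = 5836.49×7 + 61.09×22 + 92.78×2 + 465.79×2 + 3528.51×2 = 40855.43 + 1343.98 + 185.56 + 931.58 + 7057.02 = 50373.57
ΣP(Period 0)·Q(Period 1) = 7587.48×7 + 76.77×22 + 78.36×2 + 326.39×2 + 3758.21×2 = 53112.36 + 1688.94 + 156.72 + 652.78 + 7516.42 = 63127.22
Index = 50373.57 / 63127.22 × 100 = 79.7969

79.80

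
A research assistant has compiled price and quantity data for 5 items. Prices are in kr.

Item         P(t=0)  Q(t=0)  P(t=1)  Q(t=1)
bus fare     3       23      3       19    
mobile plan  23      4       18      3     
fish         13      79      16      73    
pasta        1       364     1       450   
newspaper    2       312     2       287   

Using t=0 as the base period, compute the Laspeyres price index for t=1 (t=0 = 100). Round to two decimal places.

Laspeyres price index uses base-period quantities as weights.
ΣP(t=1)·Q(t=0) = 3×23 + 18×4 + 16×79 + 1×364 + 2×312 = 69 + 72 + 1264 + 364 + 624 = 2393
ΣP(t=0)·Q(t=0) = 3×23 + 23×4 + 13×79 + 1×364 + 2×312 = 69 + 92 + 1027 + 364 + 624 = 2176
Index = 2393 / 2176 × 100 = 109.9724

109.97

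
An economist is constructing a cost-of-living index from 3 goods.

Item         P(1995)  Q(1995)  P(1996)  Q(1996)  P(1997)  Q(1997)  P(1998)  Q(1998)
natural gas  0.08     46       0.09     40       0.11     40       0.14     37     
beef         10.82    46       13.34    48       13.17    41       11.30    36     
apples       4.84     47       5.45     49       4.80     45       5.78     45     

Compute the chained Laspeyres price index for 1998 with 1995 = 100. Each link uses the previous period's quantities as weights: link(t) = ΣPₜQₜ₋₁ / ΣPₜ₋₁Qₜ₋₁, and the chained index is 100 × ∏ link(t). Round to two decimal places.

110.01

Link 1995→1996:
ΣP(1996)Q(1995) = 0.09×46 + 13.34×46 + 5.45×47 = 4.14 + 613.64 + 256.15 = 873.93
ΣP(1995)Q(1995) = 0.08×46 + 10.82×46 + 4.84×47 = 3.68 + 497.72 + 227.48 = 728.88
link = 873.93/728.88 = 1.199004
Link 1996→1997:
ΣP(1997)Q(1996) = 0.11×40 + 13.17×48 + 4.80×49 = 4.4 + 632.16 + 235.2 = 871.76
ΣP(1996)Q(1996) = 0.09×40 + 13.34×48 + 5.45×49 = 3.6 + 640.32 + 267.05 = 910.97
link = 871.76/910.97 = 0.956958
Link 1997→1998:
ΣP(1998)Q(1997) = 0.14×40 + 11.30×41 + 5.78×45 = 5.6 + 463.3 + 260.1 = 729
ΣP(1997)Q(1997) = 0.11×40 + 13.17×41 + 4.80×45 = 4.4 + 539.97 + 216 = 760.37
link = 729/760.37 = 0.958744
Chained index = 100 × 1.199004 × 0.956958 × 0.958744 = 110.0059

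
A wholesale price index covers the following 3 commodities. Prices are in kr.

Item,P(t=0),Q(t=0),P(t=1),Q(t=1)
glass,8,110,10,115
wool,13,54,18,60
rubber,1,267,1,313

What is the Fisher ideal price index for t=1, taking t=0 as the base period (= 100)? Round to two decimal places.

126.41

Laspeyres component (base-period weights):
ΣP(t=1)Q(t=0) = 10×110 + 18×54 + 1×267 = 1100 + 972 + 267 = 2339
ΣP(t=0)Q(t=0) = 8×110 + 13×54 + 1×267 = 880 + 702 + 267 = 1849
L = 2339 / 1849 × 100 = 126.5008
Paasche component (current-period weights):
ΣP(t=1)Q(t=1) = 10×115 + 18×60 + 1×313 = 1150 + 1080 + 313 = 2543
ΣP(t=0)Q(t=1) = 8×115 + 13×60 + 1×313 = 920 + 780 + 313 = 2013
P = 2543 / 2013 × 100 = 126.3289
Fisher = √(L × P) = √(126.5008 × 126.3289) = 126.4148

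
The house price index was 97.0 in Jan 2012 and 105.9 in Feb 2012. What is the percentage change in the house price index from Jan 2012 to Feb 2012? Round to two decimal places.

Change = (105.9 − 97.0) / 97.0 × 100
       = 8.9 / 97.0 × 100 = 9.1753%

9.18%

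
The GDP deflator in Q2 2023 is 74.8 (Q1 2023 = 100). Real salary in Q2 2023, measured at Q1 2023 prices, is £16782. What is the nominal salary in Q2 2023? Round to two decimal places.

Nominal = Real × (Index/100) = 16782 × (74.8/100)
        = 16782 × 0.748 = 12552.9360

12552.94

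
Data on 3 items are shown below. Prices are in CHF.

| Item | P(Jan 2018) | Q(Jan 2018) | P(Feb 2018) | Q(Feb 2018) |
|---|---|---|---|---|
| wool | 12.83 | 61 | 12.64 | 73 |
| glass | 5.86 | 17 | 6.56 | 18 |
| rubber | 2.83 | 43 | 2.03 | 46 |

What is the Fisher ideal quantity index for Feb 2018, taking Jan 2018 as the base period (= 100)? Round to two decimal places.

116.85

Laspeyres component (base-period weights):
ΣP(Jan 2018)Q(Feb 2018) = 12.83×73 + 5.86×18 + 2.83×46 = 936.59 + 105.48 + 130.18 = 1172.25
ΣP(Jan 2018)Q(Jan 2018) = 12.83×61 + 5.86×17 + 2.83×43 = 782.63 + 99.62 + 121.69 = 1003.94
L = 1172.25 / 1003.94 × 100 = 116.7649
Paasche component (current-period weights):
ΣP(Feb 2018)Q(Feb 2018) = 12.64×73 + 6.56×18 + 2.03×46 = 922.72 + 118.08 + 93.38 = 1134.18
ΣP(Feb 2018)Q(Jan 2018) = 12.64×61 + 6.56×17 + 2.03×43 = 771.04 + 111.52 + 87.29 = 969.85
P = 1134.18 / 969.85 × 100 = 116.9439
Fisher = √(L × P) = √(116.7649 × 116.9439) = 116.8544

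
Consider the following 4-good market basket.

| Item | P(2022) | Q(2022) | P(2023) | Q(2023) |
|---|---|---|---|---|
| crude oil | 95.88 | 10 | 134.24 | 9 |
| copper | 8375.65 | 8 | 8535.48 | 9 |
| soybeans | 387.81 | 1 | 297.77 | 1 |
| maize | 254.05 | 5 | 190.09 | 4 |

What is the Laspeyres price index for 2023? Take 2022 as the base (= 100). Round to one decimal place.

Laspeyres price index uses base-period quantities as weights.
ΣP(2023)·Q(2022) = 134.24×10 + 8535.48×8 + 297.77×1 + 190.09×5 = 1342.4 + 68283.84 + 297.77 + 950.45 = 70874.46
ΣP(2022)·Q(2022) = 95.88×10 + 8375.65×8 + 387.81×1 + 254.05×5 = 958.8 + 67005.2 + 387.81 + 1270.25 = 69622.06
Index = 70874.46 / 69622.06 × 100 = 101.7989

101.8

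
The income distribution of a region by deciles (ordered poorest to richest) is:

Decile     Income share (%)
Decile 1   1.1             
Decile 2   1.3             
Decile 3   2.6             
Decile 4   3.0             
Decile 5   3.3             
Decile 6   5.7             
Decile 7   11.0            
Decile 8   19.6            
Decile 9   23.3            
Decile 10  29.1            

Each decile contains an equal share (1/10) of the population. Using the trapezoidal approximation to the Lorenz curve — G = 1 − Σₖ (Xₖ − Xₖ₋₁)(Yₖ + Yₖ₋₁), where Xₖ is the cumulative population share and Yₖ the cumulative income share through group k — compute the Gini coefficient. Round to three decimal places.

0.517

Cumulative income shares Yₖ: 0.0110, 0.0240, 0.0500, 0.0800, 0.1130, 0.1700, 0.2800, 0.4760, 0.7090, 1.0000
Σ (Xₖ−Xₖ₋₁)(Yₖ+Yₖ₋₁) = (1/10)(0.0110+0.0000) + (1/10)(0.0240+0.0110) + (1/10)(0.0500+0.0240) + (1/10)(0.0800+0.0500) + (1/10)(0.1130+0.0800) + (1/10)(0.1700+0.1130) + (1/10)(0.2800+0.1700) + (1/10)(0.4760+0.2800) + (1/10)(0.7090+0.4760) + (1/10)(1.0000+0.7090)
  = 0.0011 + 0.0035 + 0.0074 + 0.0130 + 0.0193 + 0.0283 + 0.0450 + 0.0756 + 0.1185 + 0.1709 = 0.4826
G = 1 − 0.4826 = 0.5174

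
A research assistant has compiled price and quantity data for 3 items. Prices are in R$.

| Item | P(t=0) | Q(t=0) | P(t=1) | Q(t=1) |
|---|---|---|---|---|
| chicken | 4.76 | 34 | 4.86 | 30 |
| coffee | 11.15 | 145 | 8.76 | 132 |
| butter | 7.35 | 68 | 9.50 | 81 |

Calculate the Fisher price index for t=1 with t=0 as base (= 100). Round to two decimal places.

Laspeyres component (base-period weights):
ΣP(t=1)Q(t=0) = 4.86×34 + 8.76×145 + 9.50×68 = 165.24 + 1270.2 + 646 = 2081.44
ΣP(t=0)Q(t=0) = 4.76×34 + 11.15×145 + 7.35×68 = 161.84 + 1616.75 + 499.8 = 2278.39
L = 2081.44 / 2278.39 × 100 = 91.3557
Paasche component (current-period weights):
ΣP(t=1)Q(t=1) = 4.86×30 + 8.76×132 + 9.50×81 = 145.8 + 1156.32 + 769.5 = 2071.62
ΣP(t=0)Q(t=1) = 4.76×30 + 11.15×132 + 7.35×81 = 142.8 + 1471.8 + 595.35 = 2209.95
P = 2071.62 / 2209.95 × 100 = 93.7406
Fisher = √(L × P) = √(91.3557 × 93.7406) = 92.5405

92.54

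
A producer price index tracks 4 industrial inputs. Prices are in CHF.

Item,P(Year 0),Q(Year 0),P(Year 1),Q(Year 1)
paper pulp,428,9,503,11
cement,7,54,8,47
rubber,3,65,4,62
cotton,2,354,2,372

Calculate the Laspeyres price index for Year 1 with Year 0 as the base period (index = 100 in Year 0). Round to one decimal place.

Laspeyres price index uses base-period quantities as weights.
ΣP(Year 1)·Q(Year 0) = 503×9 + 8×54 + 4×65 + 2×354 = 4527 + 432 + 260 + 708 = 5927
ΣP(Year 0)·Q(Year 0) = 428×9 + 7×54 + 3×65 + 2×354 = 3852 + 378 + 195 + 708 = 5133
Index = 5927 / 5133 × 100 = 115.4685

115.5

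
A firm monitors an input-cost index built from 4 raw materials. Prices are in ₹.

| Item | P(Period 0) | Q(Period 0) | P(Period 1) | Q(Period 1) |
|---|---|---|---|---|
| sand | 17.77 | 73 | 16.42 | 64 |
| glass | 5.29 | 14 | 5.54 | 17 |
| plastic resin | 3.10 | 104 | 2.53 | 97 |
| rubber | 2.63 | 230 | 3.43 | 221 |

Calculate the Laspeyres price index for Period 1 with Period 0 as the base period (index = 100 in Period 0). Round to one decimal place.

Laspeyres price index uses base-period quantities as weights.
ΣP(Period 1)·Q(Period 0) = 16.42×73 + 5.54×14 + 2.53×104 + 3.43×230 = 1198.66 + 77.56 + 263.12 + 788.9 = 2328.24
ΣP(Period 0)·Q(Period 0) = 17.77×73 + 5.29×14 + 3.10×104 + 2.63×230 = 1297.21 + 74.06 + 322.4 + 604.9 = 2298.57
Index = 2328.24 / 2298.57 × 100 = 101.2908

101.3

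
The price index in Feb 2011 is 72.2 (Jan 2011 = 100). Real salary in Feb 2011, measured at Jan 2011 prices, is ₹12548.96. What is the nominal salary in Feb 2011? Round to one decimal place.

9060.3

Nominal = Real × (Index/100) = 12548.96 × (72.2/100)
        = 12548.96 × 0.722 = 9060.3491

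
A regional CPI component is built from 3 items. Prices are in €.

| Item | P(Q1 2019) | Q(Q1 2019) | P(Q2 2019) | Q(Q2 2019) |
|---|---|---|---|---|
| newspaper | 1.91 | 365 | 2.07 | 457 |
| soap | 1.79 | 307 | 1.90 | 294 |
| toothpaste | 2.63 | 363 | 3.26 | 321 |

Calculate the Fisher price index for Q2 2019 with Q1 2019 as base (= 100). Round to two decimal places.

114.14

Laspeyres component (base-period weights):
ΣP(Q2 2019)Q(Q1 2019) = 2.07×365 + 1.90×307 + 3.26×363 = 755.55 + 583.3 + 1183.38 = 2522.23
ΣP(Q1 2019)Q(Q1 2019) = 1.91×365 + 1.79×307 + 2.63×363 = 697.15 + 549.53 + 954.69 = 2201.37
L = 2522.23 / 2201.37 × 100 = 114.5755
Paasche component (current-period weights):
ΣP(Q2 2019)Q(Q2 2019) = 2.07×457 + 1.90×294 + 3.26×321 = 945.99 + 558.6 + 1046.46 = 2551.05
ΣP(Q1 2019)Q(Q2 2019) = 1.91×457 + 1.79×294 + 2.63×321 = 872.87 + 526.26 + 844.23 = 2243.36
P = 2551.05 / 2243.36 × 100 = 113.7156
Fisher = √(L × P) = √(114.5755 × 113.7156) = 114.1447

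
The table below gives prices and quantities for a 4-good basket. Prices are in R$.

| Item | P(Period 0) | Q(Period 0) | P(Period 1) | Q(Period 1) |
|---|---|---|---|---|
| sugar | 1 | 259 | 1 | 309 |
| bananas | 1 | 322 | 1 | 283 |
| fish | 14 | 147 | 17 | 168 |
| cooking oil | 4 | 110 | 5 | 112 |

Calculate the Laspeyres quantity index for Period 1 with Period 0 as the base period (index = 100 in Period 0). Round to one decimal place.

Laspeyres quantity index uses base-period prices as weights.
ΣP(Period 0)·Q(Period 1) = 1×309 + 1×283 + 14×168 + 4×112 = 309 + 283 + 2352 + 448 = 3392
ΣP(Period 0)·Q(Period 0) = 1×259 + 1×322 + 14×147 + 4×110 = 259 + 322 + 2058 + 440 = 3079
Index = 3392 / 3079 × 100 = 110.1656

110.2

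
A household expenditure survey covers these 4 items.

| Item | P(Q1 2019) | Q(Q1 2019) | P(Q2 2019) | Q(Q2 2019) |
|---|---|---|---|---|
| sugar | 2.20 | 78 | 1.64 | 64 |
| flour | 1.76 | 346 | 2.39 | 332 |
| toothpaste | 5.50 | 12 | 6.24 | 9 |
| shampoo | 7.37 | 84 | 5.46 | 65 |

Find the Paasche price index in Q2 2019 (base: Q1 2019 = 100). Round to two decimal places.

104.45

Paasche price index uses current-period quantities as weights.
ΣP(Q2 2019)·Q(Q2 2019) = 1.64×64 + 2.39×332 + 6.24×9 + 5.46×65 = 104.96 + 793.48 + 56.16 + 354.9 = 1309.5
ΣP(Q1 2019)·Q(Q2 2019) = 2.20×64 + 1.76×332 + 5.50×9 + 7.37×65 = 140.8 + 584.32 + 49.5 + 479.05 = 1253.67
Index = 1309.5 / 1253.67 × 100 = 104.4533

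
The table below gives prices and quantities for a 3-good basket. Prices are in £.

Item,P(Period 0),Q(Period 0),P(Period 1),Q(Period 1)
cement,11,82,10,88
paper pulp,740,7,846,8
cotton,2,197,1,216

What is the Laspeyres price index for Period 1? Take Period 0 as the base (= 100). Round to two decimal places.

107.15

Laspeyres price index uses base-period quantities as weights.
ΣP(Period 1)·Q(Period 0) = 10×82 + 846×7 + 1×197 = 820 + 5922 + 197 = 6939
ΣP(Period 0)·Q(Period 0) = 11×82 + 740×7 + 2×197 = 902 + 5180 + 394 = 6476
Index = 6939 / 6476 × 100 = 107.1495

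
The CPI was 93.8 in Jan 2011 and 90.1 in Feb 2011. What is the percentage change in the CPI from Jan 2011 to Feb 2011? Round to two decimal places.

-3.94%

Change = (90.1 − 93.8) / 93.8 × 100
       = -3.7 / 93.8 × 100 = -3.9446%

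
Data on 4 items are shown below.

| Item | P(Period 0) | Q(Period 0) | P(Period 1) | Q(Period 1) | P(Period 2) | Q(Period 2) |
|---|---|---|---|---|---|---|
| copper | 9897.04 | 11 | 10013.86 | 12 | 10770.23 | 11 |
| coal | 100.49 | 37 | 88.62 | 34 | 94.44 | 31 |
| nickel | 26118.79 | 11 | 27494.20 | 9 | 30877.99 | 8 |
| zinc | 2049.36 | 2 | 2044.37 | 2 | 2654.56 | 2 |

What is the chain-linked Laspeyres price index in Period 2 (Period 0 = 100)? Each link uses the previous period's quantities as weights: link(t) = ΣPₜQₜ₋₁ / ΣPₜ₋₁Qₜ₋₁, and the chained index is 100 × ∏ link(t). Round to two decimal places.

115.31

Link Period 0→Period 1:
ΣP(Period 1)Q(Period 0) = 10013.86×11 + 88.62×37 + 27494.20×11 + 2044.37×2 = 110152.46 + 3278.94 + 302436.2 + 4088.74 = 419956.34
ΣP(Period 0)Q(Period 0) = 9897.04×11 + 100.49×37 + 26118.79×11 + 2049.36×2 = 108867.44 + 3718.13 + 287306.69 + 4098.72 = 403990.98
link = 419956.34/403990.98 = 1.039519
Link Period 1→Period 2:
ΣP(Period 2)Q(Period 1) = 10770.23×12 + 94.44×34 + 30877.99×9 + 2654.56×2 = 129242.76 + 3210.96 + 277901.91 + 5309.12 = 415664.75
ΣP(Period 1)Q(Period 1) = 10013.86×12 + 88.62×34 + 27494.20×9 + 2044.37×2 = 120166.32 + 3013.08 + 247447.8 + 4088.74 = 374715.94
link = 415664.75/374715.94 = 1.109280
Chained index = 100 × 1.039519 × 1.109280 = 115.3117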